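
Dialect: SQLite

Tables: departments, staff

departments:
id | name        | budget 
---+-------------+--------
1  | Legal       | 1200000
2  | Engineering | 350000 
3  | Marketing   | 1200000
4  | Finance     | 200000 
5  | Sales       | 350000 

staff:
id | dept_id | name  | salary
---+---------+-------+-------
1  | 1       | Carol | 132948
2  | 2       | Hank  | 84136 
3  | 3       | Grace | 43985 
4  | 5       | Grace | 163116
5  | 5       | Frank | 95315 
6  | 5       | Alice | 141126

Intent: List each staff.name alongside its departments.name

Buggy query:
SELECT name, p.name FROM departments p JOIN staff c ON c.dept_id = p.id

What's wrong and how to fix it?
Bug: 'name' exists in both joined tables, so the database can't tell which one is meant

Fix: Qualify the column with its table alias (c.name)

Corrected query:
SELECT c.name, p.name FROM departments p JOIN staff c ON c.dept_id = p.id

Result:
name  | name       
------+------------
Carol | Legal      
Hank  | Engineering
Grace | Marketing  
Grace | Sales      
Frank | Sales      
Alice | Sales      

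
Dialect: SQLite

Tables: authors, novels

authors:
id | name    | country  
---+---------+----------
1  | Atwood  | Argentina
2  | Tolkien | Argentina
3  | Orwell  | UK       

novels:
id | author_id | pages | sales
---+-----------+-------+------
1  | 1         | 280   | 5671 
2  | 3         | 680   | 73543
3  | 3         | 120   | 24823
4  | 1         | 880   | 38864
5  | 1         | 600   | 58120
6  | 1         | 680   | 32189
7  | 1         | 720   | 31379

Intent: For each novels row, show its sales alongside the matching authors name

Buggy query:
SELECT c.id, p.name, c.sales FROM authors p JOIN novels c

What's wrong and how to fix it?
Bug: Missing join condition: each novels row is matched to all authors rows instead of just its own

Fix: Specify the join condition linking the foreign key to the parent id

Corrected query:
SELECT c.id, p.name, c.sales FROM authors p JOIN novels c ON c.author_id = p.id

Result:
id | name   | sales
---+--------+------
1  | Atwood | 5671 
2  | Orwell | 73543
3  | Orwell | 24823
4  | Atwood | 38864
5  | Atwood | 58120
6  | Atwood | 32189
7  | Atwood | 31379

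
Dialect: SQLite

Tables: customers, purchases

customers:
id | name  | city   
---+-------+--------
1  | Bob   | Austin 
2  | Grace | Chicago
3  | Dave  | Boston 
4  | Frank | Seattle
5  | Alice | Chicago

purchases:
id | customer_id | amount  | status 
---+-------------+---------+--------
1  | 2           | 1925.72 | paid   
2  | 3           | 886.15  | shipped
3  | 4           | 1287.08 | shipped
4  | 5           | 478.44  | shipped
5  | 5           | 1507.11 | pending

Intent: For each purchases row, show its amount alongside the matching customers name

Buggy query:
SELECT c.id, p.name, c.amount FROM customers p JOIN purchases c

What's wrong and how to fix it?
Bug: JOIN with no ON clause produces a cartesian product; every purchases row pairs with every customers row

Fix: Specify the join condition linking the foreign key to the parent id

Corrected query:
SELECT c.id, p.name, c.amount FROM customers p JOIN purchases c ON c.customer_id = p.id

Result:
id | name  | amount 
---+-------+--------
1  | Grace | 1925.72
2  | Dave  | 886.15 
3  | Frank | 1287.08
4  | Alice | 478.44 
5  | Alice | 1507.11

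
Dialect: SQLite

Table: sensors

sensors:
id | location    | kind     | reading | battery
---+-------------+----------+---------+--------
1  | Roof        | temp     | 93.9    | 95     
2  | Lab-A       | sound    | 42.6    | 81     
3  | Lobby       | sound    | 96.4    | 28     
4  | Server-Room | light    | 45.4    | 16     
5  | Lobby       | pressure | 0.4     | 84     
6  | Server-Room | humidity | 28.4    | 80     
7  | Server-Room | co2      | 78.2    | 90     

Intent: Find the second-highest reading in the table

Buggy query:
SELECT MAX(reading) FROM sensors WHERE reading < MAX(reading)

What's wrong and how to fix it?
Bug: The inner MAX is an aggregate inside WHERE, which is not allowed

Fix: Compute the overall MAX in a subquery, then take MAX of rows below it

Corrected query:
SELECT MAX(reading) FROM sensors WHERE reading < (SELECT MAX(reading) FROM sensors)

Result:
MAX(reading)
------------
93.9        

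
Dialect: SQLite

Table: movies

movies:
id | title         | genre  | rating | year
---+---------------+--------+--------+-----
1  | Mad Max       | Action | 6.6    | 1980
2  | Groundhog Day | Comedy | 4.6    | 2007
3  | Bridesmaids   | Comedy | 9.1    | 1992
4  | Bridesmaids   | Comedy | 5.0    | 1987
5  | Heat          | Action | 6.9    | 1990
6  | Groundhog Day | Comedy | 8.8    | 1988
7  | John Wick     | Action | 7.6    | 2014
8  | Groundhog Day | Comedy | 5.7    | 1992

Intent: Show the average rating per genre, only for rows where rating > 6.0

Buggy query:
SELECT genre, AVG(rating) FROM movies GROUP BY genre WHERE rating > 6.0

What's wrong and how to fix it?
Bug: Row-level WHERE must come before GROUP BY in the clause order

Fix: Move the WHERE clause before GROUP BY

Corrected query:
SELECT genre, AVG(rating) FROM movies WHERE rating > 6.0 GROUP BY genre

Result:
genre  | AVG(rating)
-------+------------
Action | 7.033333   
Comedy | 8.95       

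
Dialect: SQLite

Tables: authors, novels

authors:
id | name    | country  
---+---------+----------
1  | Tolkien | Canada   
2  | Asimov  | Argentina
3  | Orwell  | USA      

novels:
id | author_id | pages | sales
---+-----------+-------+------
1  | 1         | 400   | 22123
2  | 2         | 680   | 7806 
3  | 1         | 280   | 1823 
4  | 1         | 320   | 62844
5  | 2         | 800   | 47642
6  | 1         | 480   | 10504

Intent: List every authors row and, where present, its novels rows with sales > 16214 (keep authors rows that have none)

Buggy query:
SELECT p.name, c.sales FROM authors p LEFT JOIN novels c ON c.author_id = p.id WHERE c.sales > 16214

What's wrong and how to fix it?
Bug: Filtering c.sales in WHERE discards the NULL rows produced by LEFT JOIN, turning it into an inner join

Fix: Put 'c.sales > 16214' in the JOIN's ON clause instead of WHERE

Corrected query:
SELECT p.name, c.sales FROM authors p LEFT JOIN novels c ON c.author_id = p.id AND c.sales > 16214

Result:
name    | sales
--------+------
Tolkien | 22123
Tolkien | 62844
Asimov  | 47642
Orwell  | NULL 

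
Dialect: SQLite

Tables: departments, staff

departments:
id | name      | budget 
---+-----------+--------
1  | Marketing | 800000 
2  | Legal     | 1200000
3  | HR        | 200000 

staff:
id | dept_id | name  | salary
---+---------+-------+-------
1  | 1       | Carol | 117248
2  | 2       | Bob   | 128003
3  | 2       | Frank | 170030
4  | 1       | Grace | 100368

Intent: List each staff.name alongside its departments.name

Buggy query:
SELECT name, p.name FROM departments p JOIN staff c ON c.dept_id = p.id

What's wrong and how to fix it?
Bug: 'name' exists in both joined tables, so the database can't tell which one is meant

Fix: Prefix ambiguous columns with the table alias

Corrected query:
SELECT c.name, p.name FROM departments p JOIN staff c ON c.dept_id = p.id

Result:
name  | name     
------+----------
Carol | Marketing
Bob   | Legal    
Frank | Legal    
Grace | Marketing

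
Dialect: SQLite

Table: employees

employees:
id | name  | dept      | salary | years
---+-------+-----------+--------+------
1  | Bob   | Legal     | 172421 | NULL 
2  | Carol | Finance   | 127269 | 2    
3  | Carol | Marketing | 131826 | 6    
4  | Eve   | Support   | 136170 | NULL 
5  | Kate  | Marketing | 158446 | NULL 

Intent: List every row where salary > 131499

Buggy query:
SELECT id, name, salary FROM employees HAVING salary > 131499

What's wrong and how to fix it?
Bug: This is a non-aggregate query (no GROUP BY, no aggregates), so in SQLite the HAVING clause is invalid here; a row-level condition belongs in WHERE

Fix: Replace HAVING with WHERE since the condition applies to individual rows

Corrected query:
SELECT id, name, salary FROM employees WHERE salary > 131499

Result:
id | name  | salary
---+-------+-------
1  | Bob   | 172421
3  | Carol | 131826
4  | Eve   | 136170
5  | Kate  | 158446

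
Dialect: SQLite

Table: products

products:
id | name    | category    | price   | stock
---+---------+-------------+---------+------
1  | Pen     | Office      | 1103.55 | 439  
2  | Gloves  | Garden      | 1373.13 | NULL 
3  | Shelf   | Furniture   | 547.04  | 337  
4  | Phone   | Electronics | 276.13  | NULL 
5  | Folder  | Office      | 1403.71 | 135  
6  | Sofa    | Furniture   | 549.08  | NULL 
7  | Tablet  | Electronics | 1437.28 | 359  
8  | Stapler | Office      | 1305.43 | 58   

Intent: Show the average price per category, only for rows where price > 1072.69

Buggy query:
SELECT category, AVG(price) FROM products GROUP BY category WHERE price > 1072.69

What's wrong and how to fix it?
Bug: WHERE cannot follow GROUP BY

Fix: Move the WHERE clause before GROUP BY

Corrected query:
SELECT category, AVG(price) FROM products WHERE price > 1072.69 GROUP BY category

Result:
category    | AVG(price) 
------------+------------
Electronics | 1437.28    
Garden      | 1373.13    
Office      | 1270.896667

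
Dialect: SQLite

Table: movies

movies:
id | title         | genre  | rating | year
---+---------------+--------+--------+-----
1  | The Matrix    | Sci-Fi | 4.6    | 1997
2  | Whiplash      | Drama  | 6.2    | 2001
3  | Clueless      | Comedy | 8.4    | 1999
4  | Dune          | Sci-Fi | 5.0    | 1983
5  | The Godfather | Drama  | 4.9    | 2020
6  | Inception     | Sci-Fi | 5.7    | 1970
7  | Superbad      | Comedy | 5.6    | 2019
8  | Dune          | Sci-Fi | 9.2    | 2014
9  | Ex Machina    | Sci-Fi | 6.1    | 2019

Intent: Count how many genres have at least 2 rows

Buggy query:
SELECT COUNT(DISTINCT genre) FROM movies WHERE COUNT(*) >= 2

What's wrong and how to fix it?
Bug: WHERE filters individual rows, not groups, so a group-level COUNT is invalid there

Fix: Use a subquery that GROUPs and filters with HAVING, then count its rows

Corrected query:
SELECT COUNT(*) FROM (SELECT genre FROM movies GROUP BY genre HAVING COUNT(*) >= 2)

Result:
COUNT(*)
--------
3       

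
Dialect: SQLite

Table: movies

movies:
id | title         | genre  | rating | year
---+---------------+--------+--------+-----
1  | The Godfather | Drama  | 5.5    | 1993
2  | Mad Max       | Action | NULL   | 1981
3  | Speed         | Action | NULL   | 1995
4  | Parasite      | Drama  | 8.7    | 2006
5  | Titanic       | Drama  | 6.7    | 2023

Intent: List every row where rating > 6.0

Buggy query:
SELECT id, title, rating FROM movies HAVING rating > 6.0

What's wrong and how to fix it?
Bug: This is a non-aggregate query (no GROUP BY, no aggregates), so in SQLite the HAVING clause is invalid here; a row-level condition belongs in WHERE

Fix: Replace HAVING with WHERE since the condition applies to individual rows

Corrected query:
SELECT id, title, rating FROM movies WHERE rating > 6.0

Result:
id | title    | rating
---+----------+-------
4  | Parasite | 8.7   
5  | Titanic  | 6.7   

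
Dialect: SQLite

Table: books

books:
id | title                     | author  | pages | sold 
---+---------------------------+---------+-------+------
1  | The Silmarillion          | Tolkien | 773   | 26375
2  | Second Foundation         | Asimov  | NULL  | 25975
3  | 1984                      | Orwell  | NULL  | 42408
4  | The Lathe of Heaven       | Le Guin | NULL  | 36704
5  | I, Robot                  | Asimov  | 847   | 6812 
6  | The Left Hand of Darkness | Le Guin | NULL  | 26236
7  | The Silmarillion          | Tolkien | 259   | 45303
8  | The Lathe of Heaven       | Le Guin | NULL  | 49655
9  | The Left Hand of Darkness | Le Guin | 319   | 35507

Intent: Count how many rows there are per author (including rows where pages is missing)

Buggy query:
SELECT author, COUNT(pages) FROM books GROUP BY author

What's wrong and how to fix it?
Bug: COUNT(pages) skips NULLs, so groups with missing pages are undercounted

Fix: Use COUNT(*) to count all rows regardless of NULL

Corrected query:
SELECT author, COUNT(*) FROM books GROUP BY author

Result:
author  | COUNT(*)
--------+---------
Asimov  | 2       
Le Guin | 4       
Orwell  | 1       
Tolkien | 2       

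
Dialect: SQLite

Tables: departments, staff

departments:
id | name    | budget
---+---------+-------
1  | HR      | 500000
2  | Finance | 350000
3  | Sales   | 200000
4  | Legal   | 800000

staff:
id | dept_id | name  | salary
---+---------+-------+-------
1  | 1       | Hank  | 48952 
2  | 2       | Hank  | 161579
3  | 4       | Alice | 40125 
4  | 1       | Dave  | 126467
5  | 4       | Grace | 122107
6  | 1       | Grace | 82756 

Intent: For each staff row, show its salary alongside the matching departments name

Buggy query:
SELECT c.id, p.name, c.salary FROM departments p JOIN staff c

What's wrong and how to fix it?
Bug: Missing join condition: each staff row is matched to all departments rows instead of just its own

Fix: Specify the join condition linking the foreign key to the parent id

Corrected query:
SELECT c.id, p.name, c.salary FROM departments p JOIN staff c ON c.dept_id = p.id

Result:
id | name    | salary
---+---------+-------
1  | HR      | 48952 
2  | Finance | 161579
3  | Legal   | 40125 
4  | HR      | 126467
5  | Legal   | 122107
6  | HR      | 82756 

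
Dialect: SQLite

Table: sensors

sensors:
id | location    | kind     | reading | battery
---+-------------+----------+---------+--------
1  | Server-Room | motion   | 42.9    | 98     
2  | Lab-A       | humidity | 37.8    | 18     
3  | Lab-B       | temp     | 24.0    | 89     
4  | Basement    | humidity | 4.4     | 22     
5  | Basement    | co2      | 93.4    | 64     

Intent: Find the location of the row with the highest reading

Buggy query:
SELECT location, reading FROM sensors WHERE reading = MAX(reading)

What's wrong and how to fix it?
Bug: MAX(reading) is an aggregate and cannot be used directly in WHERE

Fix: Use a subquery: WHERE reading = (SELECT MAX(reading) FROM sensors)

Corrected query:
SELECT location, reading FROM sensors WHERE reading = (SELECT MAX(reading) FROM sensors)

Result:
location | reading
---------+--------
Basement | 93.4   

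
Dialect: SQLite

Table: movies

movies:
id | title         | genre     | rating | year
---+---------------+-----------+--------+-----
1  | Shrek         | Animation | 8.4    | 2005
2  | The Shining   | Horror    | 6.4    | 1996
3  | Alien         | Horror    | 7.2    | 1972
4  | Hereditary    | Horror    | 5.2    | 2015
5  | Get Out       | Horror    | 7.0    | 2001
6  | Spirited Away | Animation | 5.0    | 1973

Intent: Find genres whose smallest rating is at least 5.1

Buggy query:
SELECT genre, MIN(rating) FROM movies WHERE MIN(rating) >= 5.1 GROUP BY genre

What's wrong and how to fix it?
Bug: MIN() in WHERE is a misuse of aggregate

Fix: Use HAVING for the per-group MIN condition

Corrected query:
SELECT genre, MIN(rating) FROM movies GROUP BY genre HAVING MIN(rating) >= 5.1

Result:
genre  | MIN(rating)
-------+------------
Horror | 5.2        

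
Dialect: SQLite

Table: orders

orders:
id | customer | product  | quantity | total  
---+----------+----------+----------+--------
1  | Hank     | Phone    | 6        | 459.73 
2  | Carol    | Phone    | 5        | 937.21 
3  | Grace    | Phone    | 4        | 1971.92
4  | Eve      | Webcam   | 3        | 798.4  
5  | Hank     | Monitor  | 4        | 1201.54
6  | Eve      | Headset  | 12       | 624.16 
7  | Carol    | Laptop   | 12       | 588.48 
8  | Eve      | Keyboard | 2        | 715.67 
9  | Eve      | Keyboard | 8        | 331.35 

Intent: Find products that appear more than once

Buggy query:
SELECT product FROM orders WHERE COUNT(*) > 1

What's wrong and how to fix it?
Bug: COUNT(*) is an aggregate and cannot be used in WHERE

Fix: Group first, then use HAVING for the count condition

Corrected query:
SELECT product FROM orders GROUP BY product HAVING COUNT(*) > 1

Result:
product 
--------
Keyboard
Phone   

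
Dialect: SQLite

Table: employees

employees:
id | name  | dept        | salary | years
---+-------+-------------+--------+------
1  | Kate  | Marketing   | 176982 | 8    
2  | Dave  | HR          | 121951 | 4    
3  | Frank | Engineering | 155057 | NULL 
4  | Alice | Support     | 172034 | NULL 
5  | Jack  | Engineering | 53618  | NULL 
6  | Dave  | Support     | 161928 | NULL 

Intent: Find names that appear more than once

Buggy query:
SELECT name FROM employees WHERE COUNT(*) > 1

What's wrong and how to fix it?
Bug: COUNT(*) is an aggregate and cannot be used in WHERE

Fix: Group first, then use HAVING for the count condition

Corrected query:
SELECT name FROM employees GROUP BY name HAVING COUNT(*) > 1

Result:
name
----
Dave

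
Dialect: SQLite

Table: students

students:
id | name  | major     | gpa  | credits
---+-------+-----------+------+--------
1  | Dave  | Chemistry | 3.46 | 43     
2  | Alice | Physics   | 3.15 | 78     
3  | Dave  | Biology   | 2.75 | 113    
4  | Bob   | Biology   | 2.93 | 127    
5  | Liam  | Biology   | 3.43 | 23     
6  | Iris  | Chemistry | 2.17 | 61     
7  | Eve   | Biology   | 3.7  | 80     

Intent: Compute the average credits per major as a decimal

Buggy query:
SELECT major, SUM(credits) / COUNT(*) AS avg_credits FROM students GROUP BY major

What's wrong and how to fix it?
Bug: SUM(credits) and COUNT(*) are both integers; the division truncates the fractional part

Fix: Cast one side to REAL so the division keeps the fractional part

Corrected query:
SELECT major, SUM(credits) * 1.0 / COUNT(*) AS avg_credits FROM students GROUP BY major

Result:
major     | avg_credits
----------+------------
Biology   | 85.75      
Chemistry | 52         
Physics   | 78         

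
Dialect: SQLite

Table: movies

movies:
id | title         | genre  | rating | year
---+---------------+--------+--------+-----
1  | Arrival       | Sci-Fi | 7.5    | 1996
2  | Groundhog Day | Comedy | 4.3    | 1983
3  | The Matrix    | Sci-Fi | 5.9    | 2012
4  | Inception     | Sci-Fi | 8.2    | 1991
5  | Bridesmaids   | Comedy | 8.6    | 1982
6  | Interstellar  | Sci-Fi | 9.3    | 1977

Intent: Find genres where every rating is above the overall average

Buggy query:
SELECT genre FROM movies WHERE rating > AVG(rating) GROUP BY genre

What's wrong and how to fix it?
Bug: WHERE evaluates per row before aggregation, so AVG() is unavailable

Fix: Use a subquery for AVG and a HAVING MIN(...) filter so the condition holds for every row in the group

Corrected query:
SELECT genre FROM movies GROUP BY genre HAVING MIN(rating) > (SELECT AVG(rating) FROM movies)

Result:
(no rows)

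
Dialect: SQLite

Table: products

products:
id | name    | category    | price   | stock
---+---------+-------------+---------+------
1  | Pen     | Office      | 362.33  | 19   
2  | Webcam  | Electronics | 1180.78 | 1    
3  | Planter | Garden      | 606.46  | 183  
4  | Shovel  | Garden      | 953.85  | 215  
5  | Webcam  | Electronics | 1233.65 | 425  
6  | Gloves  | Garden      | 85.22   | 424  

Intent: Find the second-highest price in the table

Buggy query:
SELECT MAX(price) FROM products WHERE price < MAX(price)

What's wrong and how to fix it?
Bug: MAX(price) on the right of the comparison is an aggregate-in-WHERE error

Fix: Put the inner MAX in a scalar subquery

Corrected query:
SELECT MAX(price) FROM products WHERE price < (SELECT MAX(price) FROM products)

Result:
MAX(price)
----------
1180.78   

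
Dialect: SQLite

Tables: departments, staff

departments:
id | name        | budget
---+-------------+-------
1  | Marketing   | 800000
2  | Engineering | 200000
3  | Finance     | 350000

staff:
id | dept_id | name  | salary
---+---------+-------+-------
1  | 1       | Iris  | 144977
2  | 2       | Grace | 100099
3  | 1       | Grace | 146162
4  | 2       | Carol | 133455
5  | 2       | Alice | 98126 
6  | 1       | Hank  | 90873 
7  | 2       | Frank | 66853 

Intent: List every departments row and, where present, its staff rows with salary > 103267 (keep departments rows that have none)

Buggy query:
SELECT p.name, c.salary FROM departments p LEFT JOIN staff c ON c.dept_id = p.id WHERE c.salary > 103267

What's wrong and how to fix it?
Bug: A WHERE condition on the right-hand table after LEFT JOIN drops unmatched parents

Fix: Put 'c.salary > 103267' in the JOIN's ON clause instead of WHERE

Corrected query:
SELECT p.name, c.salary FROM departments p LEFT JOIN staff c ON c.dept_id = p.id AND c.salary > 103267

Result:
name        | salary
------------+-------
Marketing   | 144977
Marketing   | 146162
Engineering | 133455
Finance     | NULL  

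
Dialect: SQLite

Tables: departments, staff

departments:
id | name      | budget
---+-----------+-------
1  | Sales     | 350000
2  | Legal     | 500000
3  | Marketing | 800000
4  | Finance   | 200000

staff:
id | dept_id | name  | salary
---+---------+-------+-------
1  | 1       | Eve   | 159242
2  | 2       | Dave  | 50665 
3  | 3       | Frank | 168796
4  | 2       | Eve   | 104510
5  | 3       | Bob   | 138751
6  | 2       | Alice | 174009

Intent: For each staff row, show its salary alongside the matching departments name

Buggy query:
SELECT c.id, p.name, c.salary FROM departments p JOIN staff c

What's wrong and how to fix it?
Bug: Missing join condition: each staff row is matched to all departments rows instead of just its own

Fix: Add ON c.dept_id = p.id to the JOIN

Corrected query:
SELECT c.id, p.name, c.salary FROM departments p JOIN staff c ON c.dept_id = p.id

Result:
id | name      | salary
---+-----------+-------
1  | Sales     | 159242
2  | Legal     | 50665 
3  | Marketing | 168796
4  | Legal     | 104510
5  | Marketing | 138751
6  | Legal     | 174009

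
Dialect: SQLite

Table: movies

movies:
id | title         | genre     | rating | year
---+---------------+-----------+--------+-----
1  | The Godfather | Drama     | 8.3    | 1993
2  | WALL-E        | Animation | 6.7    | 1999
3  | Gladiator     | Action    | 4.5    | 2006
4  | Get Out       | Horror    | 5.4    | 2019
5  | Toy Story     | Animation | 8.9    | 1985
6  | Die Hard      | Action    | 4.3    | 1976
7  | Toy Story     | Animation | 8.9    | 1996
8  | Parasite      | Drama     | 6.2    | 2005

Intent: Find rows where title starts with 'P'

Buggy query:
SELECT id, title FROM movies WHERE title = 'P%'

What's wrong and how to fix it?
Bug: Wildcards only work with LIKE; '=' treats '%' as a literal character

Fix: Use LIKE for wildcard pattern matching

Corrected query:
SELECT id, title FROM movies WHERE title LIKE 'P%'

Result:
id | title   
---+---------
8  | Parasite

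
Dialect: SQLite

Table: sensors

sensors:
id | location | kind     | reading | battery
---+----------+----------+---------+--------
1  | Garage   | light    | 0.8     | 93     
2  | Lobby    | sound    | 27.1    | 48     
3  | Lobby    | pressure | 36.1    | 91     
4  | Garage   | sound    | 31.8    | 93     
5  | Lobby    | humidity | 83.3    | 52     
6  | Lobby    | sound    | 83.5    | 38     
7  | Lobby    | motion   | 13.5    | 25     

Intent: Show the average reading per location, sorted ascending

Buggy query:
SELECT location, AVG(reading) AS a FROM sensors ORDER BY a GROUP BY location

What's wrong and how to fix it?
Bug: ORDER BY appears before GROUP BY; SQL clause order requires GROUP BY first

Fix: Reorder: SELECT … FROM … GROUP BY … ORDER BY …

Corrected query:
SELECT location, AVG(reading) AS a FROM sensors GROUP BY location ORDER BY a

Result:
location | a   
---------+-----
Garage   | 16.3
Lobby    | 48.7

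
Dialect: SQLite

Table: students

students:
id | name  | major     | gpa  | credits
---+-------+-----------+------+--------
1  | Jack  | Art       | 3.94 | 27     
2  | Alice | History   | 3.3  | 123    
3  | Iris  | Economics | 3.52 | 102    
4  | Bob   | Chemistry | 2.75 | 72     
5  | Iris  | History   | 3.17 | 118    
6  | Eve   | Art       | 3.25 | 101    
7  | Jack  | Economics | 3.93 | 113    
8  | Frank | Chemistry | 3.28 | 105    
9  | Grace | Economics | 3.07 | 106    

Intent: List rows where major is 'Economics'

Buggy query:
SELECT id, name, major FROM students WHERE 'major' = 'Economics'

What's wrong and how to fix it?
Bug: 'major' in single quotes is a string literal, not the column; the comparison is literal-vs-literal and never true

Fix: Remove the quotes around the column name (or use double quotes for an identifier)

Corrected query:
SELECT id, name, major FROM students WHERE major = 'Economics'

Result:
id | name  | major    
---+-------+----------
3  | Iris  | Economics
7  | Jack  | Economics
9  | Grace | Economics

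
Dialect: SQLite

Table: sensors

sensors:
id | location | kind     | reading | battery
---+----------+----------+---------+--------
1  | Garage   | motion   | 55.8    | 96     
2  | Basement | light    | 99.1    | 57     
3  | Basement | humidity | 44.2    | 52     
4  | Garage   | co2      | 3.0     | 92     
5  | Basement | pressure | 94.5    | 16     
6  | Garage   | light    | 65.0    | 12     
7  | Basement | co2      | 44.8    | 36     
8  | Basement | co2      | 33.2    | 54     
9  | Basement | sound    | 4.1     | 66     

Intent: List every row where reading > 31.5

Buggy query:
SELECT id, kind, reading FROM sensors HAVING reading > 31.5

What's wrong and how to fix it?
Bug: This is a non-aggregate query (no GROUP BY, no aggregates), so in SQLite the HAVING clause is invalid here; a row-level condition belongs in WHERE

Fix: Use WHERE for row-level filtering

Corrected query:
SELECT id, kind, reading FROM sensors WHERE reading > 31.5

Result:
id | kind     | reading
---+----------+--------
1  | motion   | 55.8   
2  | light    | 99.1   
3  | humidity | 44.2   
5  | pressure | 94.5   
6  | light    | 65     
7  | co2      | 44.8   
8  | co2      | 33.2   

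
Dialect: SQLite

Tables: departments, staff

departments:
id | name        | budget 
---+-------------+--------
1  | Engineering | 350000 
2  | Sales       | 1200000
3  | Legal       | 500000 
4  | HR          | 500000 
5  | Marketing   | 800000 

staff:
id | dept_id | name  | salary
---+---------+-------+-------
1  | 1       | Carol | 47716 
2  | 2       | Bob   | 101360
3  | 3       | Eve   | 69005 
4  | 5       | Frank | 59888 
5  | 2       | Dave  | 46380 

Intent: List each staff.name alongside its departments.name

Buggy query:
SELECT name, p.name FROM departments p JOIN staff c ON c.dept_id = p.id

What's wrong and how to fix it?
Bug: Both tables have a 'name' column; the unqualified reference is ambiguous

Fix: Prefix ambiguous columns with the table alias

Corrected query:
SELECT c.name, p.name FROM departments p JOIN staff c ON c.dept_id = p.id

Result:
name  | name       
------+------------
Carol | Engineering
Bob   | Sales      
Eve   | Legal      
Frank | Marketing  
Dave  | Sales      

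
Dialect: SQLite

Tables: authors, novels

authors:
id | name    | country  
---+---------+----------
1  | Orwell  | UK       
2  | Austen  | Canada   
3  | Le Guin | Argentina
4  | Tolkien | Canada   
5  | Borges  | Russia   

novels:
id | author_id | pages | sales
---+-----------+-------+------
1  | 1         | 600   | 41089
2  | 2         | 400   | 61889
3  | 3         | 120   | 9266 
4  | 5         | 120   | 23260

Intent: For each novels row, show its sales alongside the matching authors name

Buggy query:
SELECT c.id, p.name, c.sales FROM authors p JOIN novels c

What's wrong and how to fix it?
Bug: Missing join condition: each novels row is matched to all authors rows instead of just its own

Fix: Add ON c.author_id = p.id to the JOIN

Corrected query:
SELECT c.id, p.name, c.sales FROM authors p JOIN novels c ON c.author_id = p.id

Result:
id | name    | sales
---+---------+------
1  | Orwell  | 41089
2  | Austen  | 61889
3  | Le Guin | 9266 
4  | Borges  | 23260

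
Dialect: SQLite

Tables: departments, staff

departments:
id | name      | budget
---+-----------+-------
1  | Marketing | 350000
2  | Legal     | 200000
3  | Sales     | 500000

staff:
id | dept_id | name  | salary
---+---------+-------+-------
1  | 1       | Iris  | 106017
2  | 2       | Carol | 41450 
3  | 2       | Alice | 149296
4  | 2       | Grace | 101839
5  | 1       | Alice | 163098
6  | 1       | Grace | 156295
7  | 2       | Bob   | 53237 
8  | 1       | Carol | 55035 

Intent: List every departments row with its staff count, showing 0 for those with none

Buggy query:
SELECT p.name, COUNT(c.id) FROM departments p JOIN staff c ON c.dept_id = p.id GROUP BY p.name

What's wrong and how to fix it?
Bug: INNER JOIN drops departments rows that have no matching staff rows

Fix: Use LEFT JOIN so parents without children still appear (COUNT(c.id) gives 0)

Corrected query:
SELECT p.name, COUNT(c.id) FROM departments p LEFT JOIN staff c ON c.dept_id = p.id GROUP BY p.name

Result:
name      | COUNT(c.id)
----------+------------
Legal     | 4          
Marketing | 4          
Sales     | 0          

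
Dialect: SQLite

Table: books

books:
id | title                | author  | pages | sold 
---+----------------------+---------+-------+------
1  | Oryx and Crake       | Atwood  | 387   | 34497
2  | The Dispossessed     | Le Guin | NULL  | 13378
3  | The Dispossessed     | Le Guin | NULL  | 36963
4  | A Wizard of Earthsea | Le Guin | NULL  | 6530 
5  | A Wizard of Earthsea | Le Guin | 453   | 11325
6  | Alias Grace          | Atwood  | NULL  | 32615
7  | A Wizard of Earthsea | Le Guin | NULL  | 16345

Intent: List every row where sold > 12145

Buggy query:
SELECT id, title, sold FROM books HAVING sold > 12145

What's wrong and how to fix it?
Bug: HAVING filters the output of aggregation, but this query has no GROUP BY and no aggregate functions, so SQLite rejects it (HAVING clause on a non-aggregate query); the condition here is per row

Fix: Use WHERE for row-level filtering

Corrected query:
SELECT id, title, sold FROM books WHERE sold > 12145

Result:
id | title                | sold 
---+----------------------+------
1  | Oryx and Crake       | 34497
2  | The Dispossessed     | 13378
3  | The Dispossessed     | 36963
6  | Alias Grace          | 32615
7  | A Wizard of Earthsea | 16345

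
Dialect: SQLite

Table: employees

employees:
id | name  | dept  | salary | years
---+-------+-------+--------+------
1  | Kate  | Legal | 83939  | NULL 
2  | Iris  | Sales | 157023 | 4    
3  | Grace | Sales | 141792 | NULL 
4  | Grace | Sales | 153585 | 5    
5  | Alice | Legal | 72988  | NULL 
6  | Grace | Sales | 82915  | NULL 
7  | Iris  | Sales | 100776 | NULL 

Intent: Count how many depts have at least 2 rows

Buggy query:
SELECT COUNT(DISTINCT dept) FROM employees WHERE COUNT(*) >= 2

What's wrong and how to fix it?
Bug: WHERE filters individual rows, not groups, so a group-level COUNT is invalid there

Fix: Use a subquery that GROUPs and filters with HAVING, then count its rows

Corrected query:
SELECT COUNT(*) FROM (SELECT dept FROM employees GROUP BY dept HAVING COUNT(*) >= 2)

Result:
COUNT(*)
--------
2       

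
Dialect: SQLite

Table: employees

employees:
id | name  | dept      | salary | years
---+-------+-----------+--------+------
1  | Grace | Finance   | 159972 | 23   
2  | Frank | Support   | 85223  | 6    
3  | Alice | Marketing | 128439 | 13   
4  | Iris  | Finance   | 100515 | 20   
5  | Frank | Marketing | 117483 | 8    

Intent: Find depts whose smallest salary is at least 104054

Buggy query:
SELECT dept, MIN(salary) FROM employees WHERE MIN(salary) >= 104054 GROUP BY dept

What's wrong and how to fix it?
Bug: Aggregates like MIN are computed per group after WHERE runs

Fix: Use HAVING for the per-group MIN condition

Corrected query:
SELECT dept, MIN(salary) FROM employees GROUP BY dept HAVING MIN(salary) >= 104054

Result:
dept      | MIN(salary)
----------+------------
Marketing | 117483     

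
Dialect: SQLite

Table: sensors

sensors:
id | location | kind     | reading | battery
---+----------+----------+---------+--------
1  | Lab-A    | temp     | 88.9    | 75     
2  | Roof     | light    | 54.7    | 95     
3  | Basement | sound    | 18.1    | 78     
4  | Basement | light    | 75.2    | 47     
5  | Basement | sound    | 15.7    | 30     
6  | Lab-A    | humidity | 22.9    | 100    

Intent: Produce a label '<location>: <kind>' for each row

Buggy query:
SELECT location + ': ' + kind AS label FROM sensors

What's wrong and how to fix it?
Bug: SQLite uses || for string concatenation; + coerces text to numbers (yielding 0)

Fix: Use the || operator for string concatenation

Corrected query:
SELECT location || ': ' || kind AS label FROM sensors

Result:
label          
---------------
Lab-A: temp    
Roof: light    
Basement: sound
Basement: light
Basement: sound
Lab-A: humidity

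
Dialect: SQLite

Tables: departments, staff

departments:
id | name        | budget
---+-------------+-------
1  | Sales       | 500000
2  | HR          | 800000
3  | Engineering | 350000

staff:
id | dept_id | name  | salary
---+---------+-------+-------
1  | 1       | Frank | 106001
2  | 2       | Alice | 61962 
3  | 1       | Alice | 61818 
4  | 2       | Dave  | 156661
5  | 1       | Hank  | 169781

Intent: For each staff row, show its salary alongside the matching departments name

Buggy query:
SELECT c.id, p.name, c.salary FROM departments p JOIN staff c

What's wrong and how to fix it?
Bug: JOIN with no ON clause produces a cartesian product; every staff row pairs with every departments row

Fix: Add ON c.dept_id = p.id to the JOIN

Corrected query:
SELECT c.id, p.name, c.salary FROM departments p JOIN staff c ON c.dept_id = p.id

Result:
id | name  | salary
---+-------+-------
1  | Sales | 106001
2  | HR    | 61962 
3  | Sales | 61818 
4  | HR    | 156661
5  | Sales | 169781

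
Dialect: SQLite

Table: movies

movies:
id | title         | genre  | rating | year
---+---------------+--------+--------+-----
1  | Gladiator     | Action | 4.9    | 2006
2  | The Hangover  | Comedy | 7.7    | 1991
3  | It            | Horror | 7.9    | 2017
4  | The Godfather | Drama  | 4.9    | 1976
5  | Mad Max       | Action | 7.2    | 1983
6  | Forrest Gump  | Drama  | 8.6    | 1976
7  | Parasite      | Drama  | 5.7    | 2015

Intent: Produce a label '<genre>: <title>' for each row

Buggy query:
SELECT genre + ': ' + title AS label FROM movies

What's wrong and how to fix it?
Bug: '+' is numeric addition; on text columns SQLite converts them to 0 instead of concatenating

Fix: Use the || operator for string concatenation

Corrected query:
SELECT genre || ': ' || title AS label FROM movies

Result:
label               
--------------------
Action: Gladiator   
Comedy: The Hangover
Horror: It          
Drama: The Godfather
Action: Mad Max     
Drama: Forrest Gump 
Drama: Parasite     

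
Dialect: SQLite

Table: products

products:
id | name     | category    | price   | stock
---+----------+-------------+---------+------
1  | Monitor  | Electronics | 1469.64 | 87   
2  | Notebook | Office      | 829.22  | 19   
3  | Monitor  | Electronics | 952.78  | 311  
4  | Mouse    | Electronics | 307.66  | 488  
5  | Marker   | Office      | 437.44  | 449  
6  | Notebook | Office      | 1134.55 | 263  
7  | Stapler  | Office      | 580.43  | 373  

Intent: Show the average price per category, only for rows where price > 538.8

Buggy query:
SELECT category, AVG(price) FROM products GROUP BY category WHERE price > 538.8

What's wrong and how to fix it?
Bug: WHERE cannot follow GROUP BY

Fix: Place WHERE between FROM and GROUP BY

Corrected query:
SELECT category, AVG(price) FROM products WHERE price > 538.8 GROUP BY category

Result:
category    | AVG(price)
------------+-----------
Electronics | 1211.21   
Office      | 848.066667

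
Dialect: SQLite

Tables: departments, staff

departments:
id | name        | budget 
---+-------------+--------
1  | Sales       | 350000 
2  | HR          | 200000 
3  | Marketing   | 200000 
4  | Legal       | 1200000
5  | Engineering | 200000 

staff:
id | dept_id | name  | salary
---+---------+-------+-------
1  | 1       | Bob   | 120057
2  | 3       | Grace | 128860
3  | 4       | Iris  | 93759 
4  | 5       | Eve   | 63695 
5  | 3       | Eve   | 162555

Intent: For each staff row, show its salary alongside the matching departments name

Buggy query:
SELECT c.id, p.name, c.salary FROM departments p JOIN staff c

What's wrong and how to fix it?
Bug: JOIN with no ON clause produces a cartesian product; every staff row pairs with every departments row

Fix: Specify the join condition linking the foreign key to the parent id

Corrected query:
SELECT c.id, p.name, c.salary FROM departments p JOIN staff c ON c.dept_id = p.id

Result:
id | name        | salary
---+-------------+-------
1  | Sales       | 120057
2  | Marketing   | 128860
3  | Legal       | 93759 
4  | Engineering | 63695 
5  | Marketing   | 162555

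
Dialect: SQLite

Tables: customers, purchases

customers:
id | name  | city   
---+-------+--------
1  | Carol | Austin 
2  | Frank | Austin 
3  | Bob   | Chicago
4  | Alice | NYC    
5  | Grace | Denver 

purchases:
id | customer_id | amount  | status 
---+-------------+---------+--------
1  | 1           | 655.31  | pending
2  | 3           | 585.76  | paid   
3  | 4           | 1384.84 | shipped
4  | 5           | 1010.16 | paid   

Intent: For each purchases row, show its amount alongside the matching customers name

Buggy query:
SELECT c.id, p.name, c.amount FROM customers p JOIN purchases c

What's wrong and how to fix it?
Bug: JOIN with no ON clause produces a cartesian product; every purchases row pairs with every customers row

Fix: Add ON c.customer_id = p.id to the JOIN

Corrected query:
SELECT c.id, p.name, c.amount FROM customers p JOIN purchases c ON c.customer_id = p.id

Result:
id | name  | amount 
---+-------+--------
1  | Carol | 655.31 
2  | Bob   | 585.76 
3  | Alice | 1384.84
4  | Grace | 1010.16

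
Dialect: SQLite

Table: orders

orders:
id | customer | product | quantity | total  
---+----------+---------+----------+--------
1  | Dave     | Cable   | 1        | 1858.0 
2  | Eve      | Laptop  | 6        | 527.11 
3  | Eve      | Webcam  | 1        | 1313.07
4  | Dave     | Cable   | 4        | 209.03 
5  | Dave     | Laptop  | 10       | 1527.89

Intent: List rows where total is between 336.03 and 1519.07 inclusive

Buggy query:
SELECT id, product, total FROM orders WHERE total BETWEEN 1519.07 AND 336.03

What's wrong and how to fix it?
Bug: The bounds are reversed; BETWEEN a AND b requires a <= b to match anything

Fix: Swap the bounds so the smaller value comes first

Corrected query:
SELECT id, product, total FROM orders WHERE total BETWEEN 336.03 AND 1519.07

Result:
id | product | total  
---+---------+--------
2  | Laptop  | 527.11 
3  | Webcam  | 1313.07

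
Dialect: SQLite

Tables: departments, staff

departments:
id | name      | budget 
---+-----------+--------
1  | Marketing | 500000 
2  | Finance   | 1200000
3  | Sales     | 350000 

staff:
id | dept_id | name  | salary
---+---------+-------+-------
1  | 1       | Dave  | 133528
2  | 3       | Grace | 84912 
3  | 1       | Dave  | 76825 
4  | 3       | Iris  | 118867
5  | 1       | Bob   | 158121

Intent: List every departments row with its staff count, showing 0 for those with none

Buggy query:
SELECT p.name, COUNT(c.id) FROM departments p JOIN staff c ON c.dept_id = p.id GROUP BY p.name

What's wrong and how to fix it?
Bug: An inner join excludes parents with zero children

Fix: Use LEFT JOIN so parents without children still appear (COUNT(c.id) gives 0)

Corrected query:
SELECT p.name, COUNT(c.id) FROM departments p LEFT JOIN staff c ON c.dept_id = p.id GROUP BY p.name

Result:
name      | COUNT(c.id)
----------+------------
Finance   | 0          
Marketing | 3          
Sales     | 2          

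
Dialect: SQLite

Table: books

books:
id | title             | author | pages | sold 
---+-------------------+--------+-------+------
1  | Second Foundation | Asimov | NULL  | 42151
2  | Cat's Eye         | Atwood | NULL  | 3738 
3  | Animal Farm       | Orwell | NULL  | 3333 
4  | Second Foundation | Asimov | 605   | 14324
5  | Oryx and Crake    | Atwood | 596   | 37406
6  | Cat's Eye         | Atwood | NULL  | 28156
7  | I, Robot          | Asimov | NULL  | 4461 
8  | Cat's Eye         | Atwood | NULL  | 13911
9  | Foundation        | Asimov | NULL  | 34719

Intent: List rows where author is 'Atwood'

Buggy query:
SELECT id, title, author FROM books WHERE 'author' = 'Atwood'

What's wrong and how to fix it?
Bug: 'author' in single quotes is a string literal, not the column; the comparison is literal-vs-literal and never true

Fix: Remove the quotes around the column name (or use double quotes for an identifier)

Corrected query:
SELECT id, title, author FROM books WHERE author = 'Atwood'

Result:
id | title          | author
---+----------------+-------
2  | Cat's Eye      | Atwood
5  | Oryx and Crake | Atwood
6  | Cat's Eye      | Atwood
8  | Cat's Eye      | Atwood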